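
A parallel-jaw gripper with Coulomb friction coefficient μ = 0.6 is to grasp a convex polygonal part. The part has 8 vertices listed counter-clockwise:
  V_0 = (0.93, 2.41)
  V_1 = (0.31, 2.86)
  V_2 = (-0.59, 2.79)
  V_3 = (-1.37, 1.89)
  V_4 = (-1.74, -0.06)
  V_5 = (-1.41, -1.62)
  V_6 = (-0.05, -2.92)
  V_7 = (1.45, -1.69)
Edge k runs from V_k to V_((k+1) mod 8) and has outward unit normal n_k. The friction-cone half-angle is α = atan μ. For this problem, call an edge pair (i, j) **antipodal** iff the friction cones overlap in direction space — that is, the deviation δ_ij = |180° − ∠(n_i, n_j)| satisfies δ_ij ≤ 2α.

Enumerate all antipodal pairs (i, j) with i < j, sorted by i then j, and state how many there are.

α = atan 0.6 = 30.96°;  2α = 61.93°
n_0 = (+0.5874, +0.8093)
n_1 = (-0.0775, +0.9970)
n_2 = (-0.7557, +0.6549)
n_3 = (-0.9825, +0.1864)
n_4 = (-0.9783, -0.2070)
n_5 = (-0.6910, -0.7229)
n_6 = (+0.6341, -0.7733)
n_7 = (+0.9921, +0.1258)
  (0,1): δ = 139.58°  ·
  (0,2): δ = 94.94°  ·
  (0,3): δ = 64.77°  ·
  (0,4): δ = 42.08°  ✓
  (0,5): δ = 7.74°  ✓
  (0,6): δ = 75.32°  ·
  (0,7): δ = 133.20°  ·
  (1,2): δ = 135.36°  ·
  (1,3): δ = 105.19°  ·
  (1,4): δ = 82.50°  ·
  (1,5): δ = 48.16°  ✓
  (1,6): δ = 34.90°  ✓
  (1,7): δ = 92.78°  ·
  (2,3): δ = 149.83°  ·
  (2,4): δ = 127.14°  ·
  (2,5): δ = 92.79°  ·
  (2,6): δ = 9.73°  ✓
  (2,7): δ = 48.14°  ✓
  (3,4): δ = 157.31°  ·
  (3,5): δ = 122.96°  ·
  (3,6): δ = 39.90°  ✓
  (3,7): δ = 17.97°  ✓
  (4,5): δ = 145.65°  ·
  (4,6): δ = 62.59°  ·
  (4,7): δ = 4.72°  ✓
  (5,6): δ = 96.94°  ·
  (5,7): δ = 39.06°  ✓
  (6,7): δ = 122.12°  ·
antipodal pairs: 10

count = 10; pairs: (0,4), (0,5), (1,5), (1,6), (2,6), (2,7), (3,6), (3,7), (4,7), (5,7)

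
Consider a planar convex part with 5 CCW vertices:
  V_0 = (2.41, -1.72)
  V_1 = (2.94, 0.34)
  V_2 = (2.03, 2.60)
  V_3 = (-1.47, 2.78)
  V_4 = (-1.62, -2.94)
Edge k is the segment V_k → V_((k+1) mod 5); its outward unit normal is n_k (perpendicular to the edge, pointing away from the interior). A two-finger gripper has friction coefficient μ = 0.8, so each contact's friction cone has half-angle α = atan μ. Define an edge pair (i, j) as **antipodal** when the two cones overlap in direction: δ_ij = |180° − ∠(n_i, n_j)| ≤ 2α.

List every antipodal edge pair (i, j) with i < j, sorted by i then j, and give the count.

α = atan 0.8 = 38.66°;  2α = 77.32°
n_0 = (+0.9685, -0.2492)
n_1 = (+0.9276, +0.3735)
n_2 = (+0.0514, +0.9987)
n_3 = (-0.9997, +0.0262)
n_4 = (+0.2897, -0.9571)
  (0,1): δ = 143.64°  ·
  (0,2): δ = 78.52°  ·
  (0,3): δ = 12.93°  ✓
  (0,4): δ = 121.27°  ·
  (1,2): δ = 114.88°  ·
  (1,3): δ = 23.43°  ✓
  (1,4): δ = 84.91°  ·
  (2,3): δ = 88.56°  ·
  (2,4): δ = 19.79°  ✓
  (3,4): δ = 71.66°  ✓
antipodal pairs: 4

count = 4; pairs: (0,3), (1,3), (2,4), (3,4)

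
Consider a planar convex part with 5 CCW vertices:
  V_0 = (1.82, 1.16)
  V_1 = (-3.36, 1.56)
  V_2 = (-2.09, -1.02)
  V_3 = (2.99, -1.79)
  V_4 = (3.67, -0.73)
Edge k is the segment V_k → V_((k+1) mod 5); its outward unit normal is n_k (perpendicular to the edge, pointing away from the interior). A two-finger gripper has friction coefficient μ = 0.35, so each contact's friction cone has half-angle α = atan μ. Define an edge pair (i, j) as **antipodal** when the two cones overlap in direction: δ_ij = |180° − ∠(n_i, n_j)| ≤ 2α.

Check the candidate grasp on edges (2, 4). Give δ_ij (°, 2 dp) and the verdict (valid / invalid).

α = atan 0.35 = 19.29°;  2α = 38.58°
edge 2: e_2 = (+5.08, -0.77);  n_2 = (-0.1499, -0.9887)
edge 4: e_4 = (-1.85, +1.89);  n_4 = (+0.7146, +0.6995)
∠(n_2, n_4) = 143.01°
δ = |180° − 143.01°| = 36.99°
36.99° ≤ 2α = 38.58°  →  valid

δ = 36.99°, valid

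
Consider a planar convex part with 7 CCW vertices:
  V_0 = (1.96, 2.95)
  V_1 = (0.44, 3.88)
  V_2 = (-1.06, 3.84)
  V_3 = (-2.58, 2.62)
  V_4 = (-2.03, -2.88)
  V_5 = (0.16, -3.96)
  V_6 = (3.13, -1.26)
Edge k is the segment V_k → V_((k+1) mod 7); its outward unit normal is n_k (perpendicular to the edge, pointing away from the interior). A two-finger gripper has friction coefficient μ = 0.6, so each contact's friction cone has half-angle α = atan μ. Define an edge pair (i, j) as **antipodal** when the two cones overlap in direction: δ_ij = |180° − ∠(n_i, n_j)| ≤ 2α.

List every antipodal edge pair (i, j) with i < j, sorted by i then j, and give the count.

count = 8; pairs: (0,3), (0,4), (1,4), (1,5), (2,5), (3,5), (3,6), (4,6)

α = atan 0.6 = 30.96°;  2α = 61.93°
n_0 = (+0.5219, +0.8530)
n_1 = (-0.0267, +0.9996)
n_2 = (-0.6259, +0.7799)
n_3 = (-0.9950, -0.0995)
n_4 = (-0.4423, -0.8969)
n_5 = (+0.6727, -0.7399)
n_6 = (+0.9635, +0.2678)
  (0,1): δ = 147.01°  ·
  (0,2): δ = 109.79°  ·
  (0,3): δ = 52.83°  ✓
  (0,4): δ = 5.21°  ✓
  (0,5): δ = 73.73°  ·
  (0,6): δ = 136.99°  ·
  (1,2): δ = 142.78°  ·
  (1,3): δ = 85.82°  ·
  (1,4): δ = 27.78°  ✓
  (1,5): δ = 40.75°  ✓
  (1,6): δ = 104.00°  ·
  (2,3): δ = 123.04°  ·
  (2,4): δ = 65.00°  ·
  (2,5): δ = 3.52°  ✓
  (2,6): δ = 66.78°  ·
  (3,4): δ = 121.96°  ·
  (3,5): δ = 53.44°  ✓
  (3,6): δ = 9.82°  ✓
  (4,5): δ = 111.48°  ·
  (4,6): δ = 48.22°  ✓
  (5,6): δ = 116.74°  ·
antipodal pairs: 8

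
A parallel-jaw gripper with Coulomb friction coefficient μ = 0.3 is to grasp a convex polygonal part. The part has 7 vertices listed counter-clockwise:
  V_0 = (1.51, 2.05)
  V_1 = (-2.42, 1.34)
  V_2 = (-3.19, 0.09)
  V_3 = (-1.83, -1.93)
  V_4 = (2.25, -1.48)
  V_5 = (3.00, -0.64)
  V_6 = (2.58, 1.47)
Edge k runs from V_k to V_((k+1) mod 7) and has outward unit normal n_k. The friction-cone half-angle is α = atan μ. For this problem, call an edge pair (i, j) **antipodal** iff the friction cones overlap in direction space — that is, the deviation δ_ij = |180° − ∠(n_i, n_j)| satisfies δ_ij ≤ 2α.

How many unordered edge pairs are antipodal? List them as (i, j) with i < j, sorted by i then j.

α = atan 0.3 = 16.70°;  2α = 33.40°
n_0 = (-0.1778, +0.9841)
n_1 = (-0.8514, +0.5245)
n_2 = (-0.8295, -0.5585)
n_3 = (+0.1096, -0.9940)
n_4 = (+0.7459, -0.6660)
n_5 = (+0.9808, +0.1952)
n_6 = (+0.4765, +0.8791)
  (0,1): δ = 131.87°  ·
  (0,2): δ = 66.29°  ·
  (0,3): δ = 3.95°  ✓
  (0,4): δ = 38.00°  ·
  (0,5): δ = 91.02°  ·
  (0,6): δ = 141.30°  ·
  (1,2): δ = 114.42°  ·
  (1,3): δ = 52.07°  ·
  (1,4): δ = 10.13°  ✓
  (1,5): δ = 42.89°  ·
  (1,6): δ = 93.17°  ·
  (2,3): δ = 117.66°  ·
  (2,4): δ = 75.71°  ·
  (2,5): δ = 22.69°  ✓
  (2,6): δ = 27.59°  ✓
  (3,4): δ = 138.05°  ·
  (3,5): δ = 85.04°  ·
  (3,6): δ = 34.75°  ·
  (4,5): δ = 126.98°  ·
  (4,6): δ = 76.70°  ·
  (5,6): δ = 129.72°  ·
antipodal pairs: 4

count = 4; pairs: (0,3), (1,4), (2,5), (2,6)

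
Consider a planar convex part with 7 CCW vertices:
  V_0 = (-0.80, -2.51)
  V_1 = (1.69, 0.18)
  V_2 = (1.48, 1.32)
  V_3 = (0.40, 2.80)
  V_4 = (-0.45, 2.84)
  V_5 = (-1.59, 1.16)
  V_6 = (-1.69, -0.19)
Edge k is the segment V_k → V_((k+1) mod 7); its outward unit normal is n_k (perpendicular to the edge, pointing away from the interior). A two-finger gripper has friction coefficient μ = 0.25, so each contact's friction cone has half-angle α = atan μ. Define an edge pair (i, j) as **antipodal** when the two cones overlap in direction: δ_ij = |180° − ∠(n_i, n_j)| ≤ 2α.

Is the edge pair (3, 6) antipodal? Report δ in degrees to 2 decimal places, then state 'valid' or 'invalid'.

δ = 66.32°, invalid

α = atan 0.25 = 14.04°;  2α = 28.07°
edge 3: e_3 = (-0.85, +0.04);  n_3 = (+0.0470, +0.9989)
edge 6: e_6 = (+0.89, -2.32);  n_6 = (-0.9337, -0.3582)
∠(n_3, n_6) = 113.68°
δ = |180° − 113.68°| = 66.32°
66.32° > 2α = 28.07°  →  invalid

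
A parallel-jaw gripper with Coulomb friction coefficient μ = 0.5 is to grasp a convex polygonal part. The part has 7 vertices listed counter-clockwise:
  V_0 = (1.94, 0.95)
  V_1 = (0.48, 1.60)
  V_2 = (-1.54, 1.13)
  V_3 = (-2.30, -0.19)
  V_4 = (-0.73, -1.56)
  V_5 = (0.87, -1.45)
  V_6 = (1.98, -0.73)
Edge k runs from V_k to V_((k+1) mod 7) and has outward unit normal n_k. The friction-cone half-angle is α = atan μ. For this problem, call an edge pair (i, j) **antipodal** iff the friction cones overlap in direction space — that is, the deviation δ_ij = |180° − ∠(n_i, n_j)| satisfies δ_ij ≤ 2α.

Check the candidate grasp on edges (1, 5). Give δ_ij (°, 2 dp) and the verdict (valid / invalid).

δ = 19.87°, valid

α = atan 0.5 = 26.57°;  2α = 53.13°
edge 1: e_1 = (-2.02, -0.47);  n_1 = (-0.2266, +0.9740)
edge 5: e_5 = (+1.11, +0.72);  n_5 = (+0.5442, -0.8390)
∠(n_1, n_5) = 160.13°
δ = |180° − 160.13°| = 19.87°
19.87° ≤ 2α = 53.13°  →  valid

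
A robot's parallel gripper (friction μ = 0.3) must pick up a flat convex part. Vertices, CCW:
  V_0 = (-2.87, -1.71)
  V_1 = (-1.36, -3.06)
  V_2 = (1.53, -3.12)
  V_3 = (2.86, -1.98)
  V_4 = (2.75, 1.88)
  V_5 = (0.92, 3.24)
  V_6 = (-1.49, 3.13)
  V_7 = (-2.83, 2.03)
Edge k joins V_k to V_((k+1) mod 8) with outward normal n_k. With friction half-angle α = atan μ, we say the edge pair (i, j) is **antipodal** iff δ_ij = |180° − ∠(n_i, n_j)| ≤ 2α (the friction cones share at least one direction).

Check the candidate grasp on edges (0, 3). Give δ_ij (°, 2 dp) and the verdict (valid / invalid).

α = atan 0.3 = 16.70°;  2α = 33.40°
edge 0: e_0 = (+1.51, -1.35);  n_0 = (-0.6665, -0.7455)
edge 3: e_3 = (-0.11, +3.86);  n_3 = (+0.9996, +0.0285)
∠(n_0, n_3) = 133.43°
δ = |180° − 133.43°| = 46.57°
46.57° > 2α = 33.40°  →  invalid

δ = 46.57°, invalid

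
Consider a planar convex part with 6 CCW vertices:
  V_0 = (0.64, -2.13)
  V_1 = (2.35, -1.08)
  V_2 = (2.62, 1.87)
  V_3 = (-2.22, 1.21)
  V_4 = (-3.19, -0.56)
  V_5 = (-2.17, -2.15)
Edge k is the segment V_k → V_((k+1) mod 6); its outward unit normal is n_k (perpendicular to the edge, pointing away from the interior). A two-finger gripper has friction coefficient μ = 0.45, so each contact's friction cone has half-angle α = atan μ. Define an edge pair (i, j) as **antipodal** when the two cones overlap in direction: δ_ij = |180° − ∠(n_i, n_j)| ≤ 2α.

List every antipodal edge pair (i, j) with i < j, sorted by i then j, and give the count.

count = 5; pairs: (0,2), (0,3), (1,3), (1,4), (2,5)

α = atan 0.45 = 24.23°;  2α = 48.46°
n_0 = (+0.5233, -0.8522)
n_1 = (+0.9958, -0.0911)
n_2 = (-0.1351, +0.9908)
n_3 = (-0.8769, +0.4806)
n_4 = (-0.8417, -0.5400)
n_5 = (+0.0071, -1.0000)
  (0,1): δ = 126.78°  ·
  (0,2): δ = 23.79°  ✓
  (0,3): δ = 29.72°  ✓
  (0,4): δ = 91.13°  ·
  (0,5): δ = 148.86°  ·
  (1,2): δ = 77.01°  ·
  (1,3): δ = 23.49°  ✓
  (1,4): δ = 37.91°  ✓
  (1,5): δ = 95.64°  ·
  (2,3): δ = 126.49°  ·
  (2,4): δ = 65.08°  ·
  (2,5): δ = 7.36°  ✓
  (3,4): δ = 118.60°  ·
  (3,5): δ = 60.87°  ·
  (4,5): δ = 122.27°  ·
antipodal pairs: 5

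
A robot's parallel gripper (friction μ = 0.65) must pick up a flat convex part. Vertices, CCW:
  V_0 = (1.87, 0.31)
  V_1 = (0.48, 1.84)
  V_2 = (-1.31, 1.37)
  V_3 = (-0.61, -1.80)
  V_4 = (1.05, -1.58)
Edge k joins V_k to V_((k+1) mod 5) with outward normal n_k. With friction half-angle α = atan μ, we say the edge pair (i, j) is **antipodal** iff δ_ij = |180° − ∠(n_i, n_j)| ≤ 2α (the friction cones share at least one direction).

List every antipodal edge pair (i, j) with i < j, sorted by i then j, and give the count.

count = 5; pairs: (0,2), (0,3), (1,3), (1,4), (2,4)

α = atan 0.65 = 33.02°;  2α = 66.05°
n_0 = (+0.7402, +0.6724)
n_1 = (-0.2540, +0.9672)
n_2 = (-0.9765, -0.2156)
n_3 = (+0.1314, -0.9913)
n_4 = (+0.9174, -0.3980)
  (0,1): δ = 117.54°  ·
  (0,2): δ = 29.80°  ✓
  (0,3): δ = 55.29°  ✓
  (0,4): δ = 114.29°  ·
  (1,2): δ = 92.26°  ·
  (1,3): δ = 7.16°  ✓
  (1,4): δ = 51.83°  ✓
  (2,3): δ = 94.90°  ·
  (2,4): δ = 35.91°  ✓
  (3,4): δ = 121.00°  ·
antipodal pairs: 5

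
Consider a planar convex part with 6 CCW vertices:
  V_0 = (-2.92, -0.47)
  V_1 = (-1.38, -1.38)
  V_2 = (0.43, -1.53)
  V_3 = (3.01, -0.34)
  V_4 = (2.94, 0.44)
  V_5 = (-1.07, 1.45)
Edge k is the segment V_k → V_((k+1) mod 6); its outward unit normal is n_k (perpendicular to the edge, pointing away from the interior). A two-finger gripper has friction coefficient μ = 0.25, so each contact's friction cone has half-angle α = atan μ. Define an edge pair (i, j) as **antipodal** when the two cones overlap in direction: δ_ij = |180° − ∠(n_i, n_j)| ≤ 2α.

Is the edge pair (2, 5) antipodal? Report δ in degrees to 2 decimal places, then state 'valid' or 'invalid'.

α = atan 0.25 = 14.04°;  2α = 28.07°
edge 2: e_2 = (+2.58, +1.19);  n_2 = (+0.4188, -0.9081)
edge 5: e_5 = (-1.85, -1.92);  n_5 = (-0.7201, +0.6939)
∠(n_2, n_5) = 158.70°
δ = |180° − 158.70°| = 21.30°
21.30° ≤ 2α = 28.07°  →  valid

δ = 21.30°, valid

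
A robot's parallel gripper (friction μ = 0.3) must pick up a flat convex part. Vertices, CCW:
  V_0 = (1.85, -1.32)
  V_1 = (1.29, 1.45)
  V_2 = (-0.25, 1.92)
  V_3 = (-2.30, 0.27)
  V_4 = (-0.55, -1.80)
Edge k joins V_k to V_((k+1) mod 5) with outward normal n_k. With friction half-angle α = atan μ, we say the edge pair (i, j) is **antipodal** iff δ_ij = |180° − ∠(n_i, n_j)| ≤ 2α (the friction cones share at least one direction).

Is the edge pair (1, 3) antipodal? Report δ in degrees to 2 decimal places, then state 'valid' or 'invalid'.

δ = 32.82°, valid

α = atan 0.3 = 16.70°;  2α = 33.40°
edge 1: e_1 = (-1.54, +0.47);  n_1 = (+0.2919, +0.9564)
edge 3: e_3 = (+1.75, -2.07);  n_3 = (-0.7637, -0.6456)
∠(n_1, n_3) = 147.18°
δ = |180° − 147.18°| = 32.82°
32.82° ≤ 2α = 33.40°  →  valid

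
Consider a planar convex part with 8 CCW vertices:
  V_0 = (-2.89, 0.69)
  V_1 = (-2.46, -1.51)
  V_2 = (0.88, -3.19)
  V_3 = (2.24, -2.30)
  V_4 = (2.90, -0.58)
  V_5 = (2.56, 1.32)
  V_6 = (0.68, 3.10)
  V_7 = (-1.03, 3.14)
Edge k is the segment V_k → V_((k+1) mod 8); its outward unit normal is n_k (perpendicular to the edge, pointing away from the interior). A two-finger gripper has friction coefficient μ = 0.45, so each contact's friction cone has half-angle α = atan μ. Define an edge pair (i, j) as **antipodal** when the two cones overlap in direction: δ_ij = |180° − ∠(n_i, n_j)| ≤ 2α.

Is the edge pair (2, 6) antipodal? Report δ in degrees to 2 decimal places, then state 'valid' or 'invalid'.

δ = 34.54°, valid

α = atan 0.45 = 24.23°;  2α = 48.46°
edge 2: e_2 = (+1.36, +0.89);  n_2 = (+0.5476, -0.8368)
edge 6: e_6 = (-1.71, +0.04);  n_6 = (+0.0234, +0.9997)
∠(n_2, n_6) = 145.46°
δ = |180° − 145.46°| = 34.54°
34.54° ≤ 2α = 48.46°  →  valid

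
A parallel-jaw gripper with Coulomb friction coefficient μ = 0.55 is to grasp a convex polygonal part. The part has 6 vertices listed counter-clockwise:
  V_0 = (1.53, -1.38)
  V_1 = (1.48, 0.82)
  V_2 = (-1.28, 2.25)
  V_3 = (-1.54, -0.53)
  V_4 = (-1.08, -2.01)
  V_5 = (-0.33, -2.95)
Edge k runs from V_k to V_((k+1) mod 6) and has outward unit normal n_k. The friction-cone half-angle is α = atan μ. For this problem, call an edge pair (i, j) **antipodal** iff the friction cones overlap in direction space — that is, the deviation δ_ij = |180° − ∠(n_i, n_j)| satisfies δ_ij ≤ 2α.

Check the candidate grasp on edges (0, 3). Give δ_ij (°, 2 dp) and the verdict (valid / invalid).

δ = 15.96°, valid

α = atan 0.55 = 28.81°;  2α = 57.62°
edge 0: e_0 = (-0.05, +2.20);  n_0 = (+0.9997, +0.0227)
edge 3: e_3 = (+0.46, -1.48);  n_3 = (-0.9549, -0.2968)
∠(n_0, n_3) = 164.04°
δ = |180° − 164.04°| = 15.96°
15.96° ≤ 2α = 57.62°  →  valid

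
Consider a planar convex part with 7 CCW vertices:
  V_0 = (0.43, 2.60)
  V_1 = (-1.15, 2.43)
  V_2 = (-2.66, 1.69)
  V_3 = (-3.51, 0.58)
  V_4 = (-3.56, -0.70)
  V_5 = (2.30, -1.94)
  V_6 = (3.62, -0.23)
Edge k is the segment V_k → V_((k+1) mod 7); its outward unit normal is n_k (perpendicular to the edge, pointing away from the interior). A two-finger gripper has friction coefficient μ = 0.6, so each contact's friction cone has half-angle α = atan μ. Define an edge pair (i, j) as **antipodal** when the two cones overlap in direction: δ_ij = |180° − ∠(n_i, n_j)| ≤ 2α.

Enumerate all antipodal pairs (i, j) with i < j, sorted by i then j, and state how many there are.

α = atan 0.6 = 30.96°;  2α = 61.93°
n_0 = (-0.1070, +0.9943)
n_1 = (-0.4401, +0.8980)
n_2 = (-0.7940, +0.6080)
n_3 = (-0.9992, +0.0390)
n_4 = (-0.2070, -0.9783)
n_5 = (+0.7916, -0.6111)
n_6 = (+0.6636, +0.7481)
  (0,1): δ = 160.03°  ·
  (0,2): δ = 133.58°  ·
  (0,3): δ = 98.38°  ·
  (0,4): δ = 18.09°  ✓
  (0,5): δ = 46.19°  ✓
  (0,6): δ = 132.28°  ·
  (1,2): δ = 153.55°  ·
  (1,3): δ = 118.34°  ·
  (1,4): δ = 38.06°  ✓
  (1,5): δ = 26.23°  ✓
  (1,6): δ = 112.31°  ·
  (2,3): δ = 144.79°  ·
  (2,4): δ = 64.50°  ·
  (2,5): δ = 0.22°  ✓
  (2,6): δ = 85.87°  ·
  (3,4): δ = 99.71°  ·
  (3,5): δ = 35.43°  ✓
  (3,6): δ = 50.66°  ✓
  (4,5): δ = 115.72°  ·
  (4,6): δ = 29.63°  ✓
  (5,6): δ = 93.91°  ·
antipodal pairs: 8

count = 8; pairs: (0,4), (0,5), (1,4), (1,5), (2,5), (3,5), (3,6), (4,6)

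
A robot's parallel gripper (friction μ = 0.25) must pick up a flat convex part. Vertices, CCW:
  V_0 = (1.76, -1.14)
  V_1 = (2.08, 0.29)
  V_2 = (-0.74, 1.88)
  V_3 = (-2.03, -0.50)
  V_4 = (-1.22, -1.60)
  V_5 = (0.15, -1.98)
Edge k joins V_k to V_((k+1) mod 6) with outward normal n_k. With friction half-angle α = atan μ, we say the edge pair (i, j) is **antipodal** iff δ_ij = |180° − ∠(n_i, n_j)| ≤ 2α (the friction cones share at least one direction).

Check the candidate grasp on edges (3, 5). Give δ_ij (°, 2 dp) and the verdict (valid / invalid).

δ = 98.81°, invalid

α = atan 0.25 = 14.04°;  2α = 28.07°
edge 3: e_3 = (+0.81, -1.10);  n_3 = (-0.8052, -0.5929)
edge 5: e_5 = (+1.61, +0.84);  n_5 = (+0.4626, -0.8866)
∠(n_3, n_5) = 81.19°
δ = |180° − 81.19°| = 98.81°
98.81° > 2α = 28.07°  →  invalid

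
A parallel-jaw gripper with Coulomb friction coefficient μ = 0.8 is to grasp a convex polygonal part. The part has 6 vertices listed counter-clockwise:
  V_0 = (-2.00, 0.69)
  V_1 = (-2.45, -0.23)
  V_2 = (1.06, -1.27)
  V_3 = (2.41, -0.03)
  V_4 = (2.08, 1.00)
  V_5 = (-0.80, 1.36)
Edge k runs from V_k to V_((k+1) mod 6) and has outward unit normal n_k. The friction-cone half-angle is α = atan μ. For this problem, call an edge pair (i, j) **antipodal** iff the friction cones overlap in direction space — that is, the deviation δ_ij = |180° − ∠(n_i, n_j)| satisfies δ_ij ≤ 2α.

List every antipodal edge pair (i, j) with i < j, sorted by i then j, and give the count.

α = atan 0.8 = 38.66°;  2α = 77.32°
n_0 = (-0.8983, +0.4394)
n_1 = (-0.2841, -0.9588)
n_2 = (+0.6765, -0.7365)
n_3 = (+0.9523, +0.3051)
n_4 = (+0.1240, +0.9923)
n_5 = (-0.4875, +0.8731)
  (0,1): δ = 80.44°  ·
  (0,2): δ = 21.37°  ✓
  (0,3): δ = 43.83°  ✓
  (0,4): δ = 108.94°  ·
  (0,5): δ = 145.24°  ·
  (1,2): δ = 120.93°  ·
  (1,3): δ = 55.73°  ✓
  (1,4): δ = 9.38°  ✓
  (1,5): δ = 45.68°  ✓
  (2,3): δ = 114.80°  ·
  (2,4): δ = 49.69°  ✓
  (2,5): δ = 13.39°  ✓
  (3,4): δ = 114.89°  ·
  (3,5): δ = 78.59°  ·
  (4,5): δ = 143.70°  ·
antipodal pairs: 7

count = 7; pairs: (0,2), (0,3), (1,3), (1,4), (1,5), (2,4), (2,5)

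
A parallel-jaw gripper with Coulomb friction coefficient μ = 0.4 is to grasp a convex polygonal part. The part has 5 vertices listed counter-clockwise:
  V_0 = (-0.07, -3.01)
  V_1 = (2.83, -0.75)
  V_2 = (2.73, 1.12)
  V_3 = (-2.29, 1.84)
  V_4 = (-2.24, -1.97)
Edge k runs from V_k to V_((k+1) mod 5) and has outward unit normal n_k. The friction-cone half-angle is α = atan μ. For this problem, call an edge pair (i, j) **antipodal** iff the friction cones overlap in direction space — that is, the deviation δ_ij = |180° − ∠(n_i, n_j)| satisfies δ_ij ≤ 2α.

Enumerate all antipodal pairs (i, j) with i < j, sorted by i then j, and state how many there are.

count = 2; pairs: (1,3), (2,4)

α = atan 0.4 = 21.80°;  2α = 43.60°
n_0 = (+0.6147, -0.7888)
n_1 = (+0.9986, +0.0534)
n_2 = (+0.1420, +0.9899)
n_3 = (-0.9999, -0.0131)
n_4 = (-0.4322, -0.9018)
  (0,1): δ = 124.87°  ·
  (0,2): δ = 46.09°  ·
  (0,3): δ = 52.82°  ·
  (0,4): δ = 116.46°  ·
  (1,2): δ = 101.22°  ·
  (1,3): δ = 2.31°  ✓
  (1,4): δ = 61.33°  ·
  (2,3): δ = 81.09°  ·
  (2,4): δ = 17.44°  ✓
  (3,4): δ = 116.36°  ·
antipodal pairs: 2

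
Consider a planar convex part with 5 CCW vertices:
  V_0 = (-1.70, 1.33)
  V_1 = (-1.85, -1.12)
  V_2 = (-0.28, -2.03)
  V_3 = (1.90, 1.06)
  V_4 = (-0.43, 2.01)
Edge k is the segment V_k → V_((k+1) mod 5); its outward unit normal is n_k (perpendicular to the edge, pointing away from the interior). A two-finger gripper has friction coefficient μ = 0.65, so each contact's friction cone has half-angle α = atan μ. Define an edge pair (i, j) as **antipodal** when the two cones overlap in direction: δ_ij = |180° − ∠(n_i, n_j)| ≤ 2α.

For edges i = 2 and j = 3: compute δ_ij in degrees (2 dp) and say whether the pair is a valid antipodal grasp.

δ = 76.98°, invalid

α = atan 0.65 = 33.02°;  2α = 66.05°
edge 2: e_2 = (+2.18, +3.09);  n_2 = (+0.8171, -0.5765)
edge 3: e_3 = (-2.33, +0.95);  n_3 = (+0.3775, +0.9260)
∠(n_2, n_3) = 103.02°
δ = |180° − 103.02°| = 76.98°
76.98° > 2α = 66.05°  →  invalid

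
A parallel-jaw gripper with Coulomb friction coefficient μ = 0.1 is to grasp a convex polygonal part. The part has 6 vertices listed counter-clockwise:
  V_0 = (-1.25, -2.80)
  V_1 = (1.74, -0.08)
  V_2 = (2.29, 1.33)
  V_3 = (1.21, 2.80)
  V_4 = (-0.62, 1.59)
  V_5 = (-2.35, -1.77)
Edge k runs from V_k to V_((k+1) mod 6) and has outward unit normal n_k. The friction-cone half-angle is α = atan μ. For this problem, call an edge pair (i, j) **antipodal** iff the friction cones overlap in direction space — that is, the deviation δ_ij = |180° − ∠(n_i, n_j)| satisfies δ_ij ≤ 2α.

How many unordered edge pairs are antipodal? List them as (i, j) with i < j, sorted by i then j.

α = atan 0.1 = 5.71°;  2α = 11.42°
n_0 = (+0.6729, -0.7397)
n_1 = (+0.9316, -0.3634)
n_2 = (+0.8059, +0.5921)
n_3 = (-0.5515, +0.8341)
n_4 = (-0.8891, +0.4578)
n_5 = (-0.6835, -0.7300)
  (0,1): δ = 153.60°  ·
  (0,2): δ = 95.99°  ·
  (0,3): δ = 8.82°  ✓
  (0,4): δ = 20.46°  ·
  (0,5): δ = 94.59°  ·
  (1,2): δ = 122.39°  ·
  (1,3): δ = 35.22°  ·
  (1,4): δ = 5.93°  ✓
  (1,5): δ = 68.19°  ·
  (2,3): δ = 92.83°  ·
  (2,4): δ = 63.55°  ·
  (2,5): δ = 10.58°  ✓
  (3,4): δ = 150.72°  ·
  (3,5): δ = 76.59°  ·
  (4,5): δ = 105.87°  ·
antipodal pairs: 3

count = 3; pairs: (0,3), (1,4), (2,5)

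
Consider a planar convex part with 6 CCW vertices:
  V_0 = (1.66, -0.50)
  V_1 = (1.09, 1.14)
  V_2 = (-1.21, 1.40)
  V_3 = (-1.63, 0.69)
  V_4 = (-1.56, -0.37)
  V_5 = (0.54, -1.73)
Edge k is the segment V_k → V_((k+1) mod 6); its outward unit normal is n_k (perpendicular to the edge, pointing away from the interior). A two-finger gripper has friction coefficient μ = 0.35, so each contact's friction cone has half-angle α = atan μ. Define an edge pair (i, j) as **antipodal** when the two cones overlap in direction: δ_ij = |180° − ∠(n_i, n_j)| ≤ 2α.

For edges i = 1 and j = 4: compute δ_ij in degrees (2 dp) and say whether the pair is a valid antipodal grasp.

δ = 26.48°, valid

α = atan 0.35 = 19.29°;  2α = 38.58°
edge 1: e_1 = (-2.30, +0.26);  n_1 = (+0.1123, +0.9937)
edge 4: e_4 = (+2.10, -1.36);  n_4 = (-0.5436, -0.8394)
∠(n_1, n_4) = 153.52°
δ = |180° − 153.52°| = 26.48°
26.48° ≤ 2α = 38.58°  →  valid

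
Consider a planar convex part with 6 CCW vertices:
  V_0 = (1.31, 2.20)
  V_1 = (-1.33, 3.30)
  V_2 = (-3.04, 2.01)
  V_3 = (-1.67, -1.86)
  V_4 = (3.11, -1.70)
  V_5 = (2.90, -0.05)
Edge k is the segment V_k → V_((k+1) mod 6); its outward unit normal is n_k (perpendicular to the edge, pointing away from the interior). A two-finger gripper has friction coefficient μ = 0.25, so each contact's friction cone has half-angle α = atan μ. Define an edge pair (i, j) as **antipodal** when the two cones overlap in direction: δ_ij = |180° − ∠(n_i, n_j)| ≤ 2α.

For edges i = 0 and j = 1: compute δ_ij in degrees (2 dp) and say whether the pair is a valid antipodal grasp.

δ = 120.35°, invalid

α = atan 0.25 = 14.04°;  2α = 28.07°
edge 0: e_0 = (-2.64, +1.10);  n_0 = (+0.3846, +0.9231)
edge 1: e_1 = (-1.71, -1.29);  n_1 = (-0.6022, +0.7983)
∠(n_0, n_1) = 59.65°
δ = |180° − 59.65°| = 120.35°
120.35° > 2α = 28.07°  →  invalid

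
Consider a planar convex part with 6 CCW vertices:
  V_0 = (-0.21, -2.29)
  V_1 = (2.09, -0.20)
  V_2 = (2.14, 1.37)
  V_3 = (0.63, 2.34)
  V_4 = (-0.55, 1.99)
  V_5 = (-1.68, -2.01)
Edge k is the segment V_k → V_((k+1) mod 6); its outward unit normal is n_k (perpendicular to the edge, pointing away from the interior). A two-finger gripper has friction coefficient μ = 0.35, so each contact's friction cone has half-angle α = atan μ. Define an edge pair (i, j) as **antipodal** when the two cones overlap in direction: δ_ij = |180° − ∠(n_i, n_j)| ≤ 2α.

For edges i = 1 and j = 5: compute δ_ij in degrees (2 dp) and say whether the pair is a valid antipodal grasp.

δ = 81.04°, invalid

α = atan 0.35 = 19.29°;  2α = 38.58°
edge 1: e_1 = (+0.05, +1.57);  n_1 = (+0.9995, -0.0318)
edge 5: e_5 = (+1.47, -0.28);  n_5 = (-0.1871, -0.9823)
∠(n_1, n_5) = 98.96°
δ = |180° − 98.96°| = 81.04°
81.04° > 2α = 38.58°  →  invalid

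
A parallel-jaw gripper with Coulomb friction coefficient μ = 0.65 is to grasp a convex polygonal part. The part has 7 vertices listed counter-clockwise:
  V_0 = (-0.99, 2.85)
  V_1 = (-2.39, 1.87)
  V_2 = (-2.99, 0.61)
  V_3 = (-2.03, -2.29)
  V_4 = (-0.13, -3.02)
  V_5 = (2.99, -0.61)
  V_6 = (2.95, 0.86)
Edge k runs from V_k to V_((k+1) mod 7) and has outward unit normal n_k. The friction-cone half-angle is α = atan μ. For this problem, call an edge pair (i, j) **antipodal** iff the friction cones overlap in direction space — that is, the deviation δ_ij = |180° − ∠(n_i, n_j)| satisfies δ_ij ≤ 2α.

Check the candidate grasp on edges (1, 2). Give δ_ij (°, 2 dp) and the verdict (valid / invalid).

α = atan 0.65 = 33.02°;  2α = 66.05°
edge 1: e_1 = (-0.60, -1.26);  n_1 = (-0.9029, +0.4299)
edge 2: e_2 = (+0.96, -2.90);  n_2 = (-0.9493, -0.3143)
∠(n_1, n_2) = 43.78°
δ = |180° − 43.78°| = 136.22°
136.22° > 2α = 66.05°  →  invalid

δ = 136.22°, invalid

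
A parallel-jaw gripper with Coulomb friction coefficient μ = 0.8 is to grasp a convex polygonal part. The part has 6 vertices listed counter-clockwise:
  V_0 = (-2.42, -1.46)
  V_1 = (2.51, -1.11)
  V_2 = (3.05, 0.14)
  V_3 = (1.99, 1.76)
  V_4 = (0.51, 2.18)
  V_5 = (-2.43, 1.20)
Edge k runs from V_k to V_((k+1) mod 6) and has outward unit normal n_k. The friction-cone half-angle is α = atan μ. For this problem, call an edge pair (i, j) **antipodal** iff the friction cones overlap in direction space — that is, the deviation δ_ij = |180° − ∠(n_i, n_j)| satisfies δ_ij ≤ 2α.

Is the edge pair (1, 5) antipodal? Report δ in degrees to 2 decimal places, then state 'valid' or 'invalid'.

α = atan 0.8 = 38.66°;  2α = 77.32°
edge 1: e_1 = (+0.54, +1.25);  n_1 = (+0.9180, -0.3966)
edge 5: e_5 = (+0.01, -2.66);  n_5 = (-1.0000, -0.0038)
∠(n_1, n_5) = 156.42°
δ = |180° − 156.42°| = 23.58°
23.58° ≤ 2α = 77.32°  →  valid

δ = 23.58°, valid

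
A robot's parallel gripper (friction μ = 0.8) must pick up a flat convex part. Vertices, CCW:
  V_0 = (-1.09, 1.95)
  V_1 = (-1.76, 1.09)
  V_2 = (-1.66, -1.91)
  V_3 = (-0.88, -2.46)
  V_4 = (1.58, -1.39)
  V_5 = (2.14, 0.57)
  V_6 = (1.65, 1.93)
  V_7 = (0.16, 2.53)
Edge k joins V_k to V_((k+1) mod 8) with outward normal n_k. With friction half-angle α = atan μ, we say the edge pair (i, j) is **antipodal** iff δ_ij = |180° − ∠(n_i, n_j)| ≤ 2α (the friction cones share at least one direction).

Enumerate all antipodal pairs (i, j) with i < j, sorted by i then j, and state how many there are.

α = atan 0.8 = 38.66°;  2α = 77.32°
n_0 = (-0.7889, +0.6146)
n_1 = (-0.9994, -0.0333)
n_2 = (-0.5763, -0.8173)
n_3 = (+0.3989, -0.9170)
n_4 = (+0.9615, -0.2747)
n_5 = (+0.9408, +0.3390)
n_6 = (+0.3735, +0.9276)
n_7 = (-0.4209, +0.9071)
  (0,1): δ = 140.17°  ·
  (0,2): δ = 87.27°  ·
  (0,3): δ = 28.57°  ✓
  (0,4): δ = 21.98°  ✓
  (0,5): δ = 57.73°  ✓
  (0,6): δ = 105.99°  ·
  (0,7): δ = 152.81°  ·
  (1,2): δ = 127.10°  ·
  (1,3): δ = 68.40°  ✓
  (1,4): δ = 17.85°  ✓
  (1,5): δ = 17.90°  ✓
  (1,6): δ = 66.16°  ✓
  (1,7): δ = 112.98°  ·
  (2,3): δ = 121.30°  ·
  (2,4): δ = 70.76°  ✓
  (2,5): δ = 35.00°  ✓
  (2,6): δ = 13.25°  ✓
  (2,7): δ = 60.08°  ✓
  (3,4): δ = 129.45°  ·
  (3,5): δ = 93.69°  ·
  (3,6): δ = 45.44°  ✓
  (3,7): δ = 1.38°  ✓
  (4,5): δ = 144.24°  ·
  (4,6): δ = 95.99°  ·
  (4,7): δ = 49.16°  ✓
  (5,6): δ = 131.75°  ·
  (5,7): δ = 84.92°  ·
  (6,7): δ = 133.17°  ·
antipodal pairs: 14

count = 14; pairs: (0,3), (0,4), (0,5), (1,3), (1,4), (1,5), (1,6), (2,4), (2,5), (2,6), (2,7), (3,6), (3,7), (4,7)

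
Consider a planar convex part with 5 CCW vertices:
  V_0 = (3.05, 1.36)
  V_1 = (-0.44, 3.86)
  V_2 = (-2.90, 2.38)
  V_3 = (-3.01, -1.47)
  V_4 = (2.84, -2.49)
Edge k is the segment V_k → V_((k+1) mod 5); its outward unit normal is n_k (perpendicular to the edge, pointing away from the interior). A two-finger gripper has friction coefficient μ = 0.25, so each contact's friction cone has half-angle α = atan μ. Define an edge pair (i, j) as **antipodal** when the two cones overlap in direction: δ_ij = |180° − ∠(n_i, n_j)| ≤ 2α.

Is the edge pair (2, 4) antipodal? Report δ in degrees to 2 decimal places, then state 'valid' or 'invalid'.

δ = 1.49°, valid

α = atan 0.25 = 14.04°;  2α = 28.07°
edge 2: e_2 = (-0.11, -3.85);  n_2 = (-0.9996, +0.0286)
edge 4: e_4 = (+0.21, +3.85);  n_4 = (+0.9985, -0.0545)
∠(n_2, n_4) = 178.51°
δ = |180° − 178.51°| = 1.49°
1.49° ≤ 2α = 28.07°  →  valid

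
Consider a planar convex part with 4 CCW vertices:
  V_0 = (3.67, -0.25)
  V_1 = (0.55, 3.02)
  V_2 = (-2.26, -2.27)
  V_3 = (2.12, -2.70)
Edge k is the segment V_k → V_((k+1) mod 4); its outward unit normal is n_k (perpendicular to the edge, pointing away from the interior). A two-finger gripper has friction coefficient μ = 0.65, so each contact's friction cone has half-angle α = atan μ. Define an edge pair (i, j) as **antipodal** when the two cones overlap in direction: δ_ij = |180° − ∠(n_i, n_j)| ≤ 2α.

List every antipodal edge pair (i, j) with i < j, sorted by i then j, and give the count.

count = 2; pairs: (0,2), (1,3)

α = atan 0.65 = 33.02°;  2α = 66.05°
n_0 = (+0.7235, +0.6903)
n_1 = (-0.8831, +0.4691)
n_2 = (-0.0977, -0.9952)
n_3 = (+0.8451, -0.5346)
  (0,1): δ = 71.63°  ·
  (0,2): δ = 40.74°  ✓
  (0,3): δ = 104.03°  ·
  (1,2): δ = 67.63°  ·
  (1,3): δ = 4.34°  ✓
  (2,3): δ = 116.71°  ·
antipodal pairs: 2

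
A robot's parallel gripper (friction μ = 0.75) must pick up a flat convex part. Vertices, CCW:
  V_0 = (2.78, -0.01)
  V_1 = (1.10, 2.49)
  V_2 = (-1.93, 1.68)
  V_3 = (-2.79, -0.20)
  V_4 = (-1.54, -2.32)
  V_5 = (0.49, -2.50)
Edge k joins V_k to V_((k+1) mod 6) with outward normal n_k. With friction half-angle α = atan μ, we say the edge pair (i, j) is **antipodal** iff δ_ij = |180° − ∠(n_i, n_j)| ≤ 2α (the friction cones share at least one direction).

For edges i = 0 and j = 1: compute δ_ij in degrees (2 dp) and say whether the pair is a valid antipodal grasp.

α = atan 0.75 = 36.87°;  2α = 73.74°
edge 0: e_0 = (-1.68, +2.50);  n_0 = (+0.8300, +0.5578)
edge 1: e_1 = (-3.03, -0.81);  n_1 = (-0.2583, +0.9661)
∠(n_0, n_1) = 71.07°
δ = |180° − 71.07°| = 108.93°
108.93° > 2α = 73.74°  →  invalid

δ = 108.93°, invalid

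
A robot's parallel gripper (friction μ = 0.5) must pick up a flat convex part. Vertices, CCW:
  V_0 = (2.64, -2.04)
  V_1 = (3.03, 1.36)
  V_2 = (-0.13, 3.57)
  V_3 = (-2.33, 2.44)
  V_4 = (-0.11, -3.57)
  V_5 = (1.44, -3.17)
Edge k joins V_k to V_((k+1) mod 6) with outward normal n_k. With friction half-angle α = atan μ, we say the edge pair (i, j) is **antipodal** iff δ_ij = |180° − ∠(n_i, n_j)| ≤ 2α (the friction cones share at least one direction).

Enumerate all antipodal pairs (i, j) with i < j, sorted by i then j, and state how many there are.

α = atan 0.5 = 26.57°;  2α = 53.13°
n_0 = (+0.9935, -0.1140)
n_1 = (+0.5731, +0.8195)
n_2 = (-0.4569, +0.8895)
n_3 = (-0.9380, -0.3465)
n_4 = (+0.2499, -0.9683)
n_5 = (+0.6856, -0.7280)
  (0,1): δ = 118.42°  ·
  (0,2): δ = 56.27°  ·
  (0,3): δ = 26.82°  ✓
  (0,4): δ = 111.01°  ·
  (0,5): δ = 139.82°  ·
  (1,2): δ = 117.85°  ·
  (1,3): δ = 34.76°  ✓
  (1,4): δ = 49.44°  ✓
  (1,5): δ = 78.25°  ·
  (2,3): δ = 96.91°  ·
  (2,4): δ = 12.72°  ✓
  (2,5): δ = 16.09°  ✓
  (3,4): δ = 95.80°  ·
  (3,5): δ = 66.99°  ·
  (4,5): δ = 151.19°  ·
antipodal pairs: 5

count = 5; pairs: (0,3), (1,3), (1,4), (2,4), (2,5)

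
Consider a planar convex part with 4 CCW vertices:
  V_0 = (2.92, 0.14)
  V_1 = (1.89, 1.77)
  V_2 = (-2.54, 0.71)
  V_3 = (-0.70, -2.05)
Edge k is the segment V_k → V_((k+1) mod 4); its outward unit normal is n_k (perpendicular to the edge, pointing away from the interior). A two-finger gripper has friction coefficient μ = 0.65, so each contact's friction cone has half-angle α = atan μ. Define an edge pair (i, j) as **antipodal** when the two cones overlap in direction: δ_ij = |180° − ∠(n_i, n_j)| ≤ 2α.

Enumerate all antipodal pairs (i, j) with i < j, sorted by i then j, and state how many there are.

α = atan 0.65 = 33.02°;  2α = 66.05°
n_0 = (+0.8454, +0.5342)
n_1 = (-0.2327, +0.9725)
n_2 = (-0.8321, -0.5547)
n_3 = (+0.5176, -0.8556)
  (0,1): δ = 108.83°  ·
  (0,2): δ = 1.40°  ✓
  (0,3): δ = 88.88°  ·
  (1,2): δ = 69.77°  ·
  (1,3): δ = 17.72°  ✓
  (2,3): δ = 92.52°  ·
antipodal pairs: 2

count = 2; pairs: (0,2), (1,3)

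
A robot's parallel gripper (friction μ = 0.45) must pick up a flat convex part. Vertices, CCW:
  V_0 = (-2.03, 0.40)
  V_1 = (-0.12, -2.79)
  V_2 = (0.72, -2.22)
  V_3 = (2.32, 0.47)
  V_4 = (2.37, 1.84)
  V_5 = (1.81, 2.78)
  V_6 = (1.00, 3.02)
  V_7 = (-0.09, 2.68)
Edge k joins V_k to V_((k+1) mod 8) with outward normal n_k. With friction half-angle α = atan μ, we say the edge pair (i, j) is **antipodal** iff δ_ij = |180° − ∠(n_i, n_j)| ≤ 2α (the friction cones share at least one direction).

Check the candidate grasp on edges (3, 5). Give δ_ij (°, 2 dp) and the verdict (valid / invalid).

α = atan 0.45 = 24.23°;  2α = 48.46°
edge 3: e_3 = (+0.05, +1.37);  n_3 = (+0.9993, -0.0365)
edge 5: e_5 = (-0.81, +0.24);  n_5 = (+0.2841, +0.9588)
∠(n_3, n_5) = 75.59°
δ = |180° − 75.59°| = 104.41°
104.41° > 2α = 48.46°  →  invalid

δ = 104.41°, invalid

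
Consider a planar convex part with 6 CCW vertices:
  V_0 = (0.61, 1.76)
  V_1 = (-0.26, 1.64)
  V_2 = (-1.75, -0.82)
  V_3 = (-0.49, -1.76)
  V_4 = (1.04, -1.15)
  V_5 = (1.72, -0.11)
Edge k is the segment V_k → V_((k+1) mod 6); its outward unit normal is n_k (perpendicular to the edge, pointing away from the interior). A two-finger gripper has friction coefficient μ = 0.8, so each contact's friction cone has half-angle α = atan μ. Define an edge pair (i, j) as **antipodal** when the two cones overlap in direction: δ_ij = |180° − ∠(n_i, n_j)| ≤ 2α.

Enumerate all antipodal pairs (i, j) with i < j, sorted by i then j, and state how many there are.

count = 7; pairs: (0,2), (0,3), (0,4), (1,3), (1,4), (1,5), (2,5)

α = atan 0.8 = 38.66°;  2α = 77.32°
n_0 = (-0.1366, +0.9906)
n_1 = (-0.8553, +0.5181)
n_2 = (-0.5980, -0.8015)
n_3 = (+0.3703, -0.9289)
n_4 = (+0.8370, -0.5472)
n_5 = (+0.8599, +0.5104)
  (0,1): δ = 129.06°  ·
  (0,2): δ = 44.58°  ✓
  (0,3): δ = 13.88°  ✓
  (0,4): δ = 48.97°  ✓
  (0,5): δ = 112.84°  ·
  (1,2): δ = 95.52°  ·
  (1,3): δ = 37.06°  ✓
  (1,4): δ = 1.98°  ✓
  (1,5): δ = 61.90°  ✓
  (2,3): δ = 121.54°  ·
  (2,4): δ = 86.45°  ·
  (2,5): δ = 22.58°  ✓
  (3,4): δ = 144.92°  ·
  (3,5): δ = 81.04°  ·
  (4,5): δ = 116.13°  ·
antipodal pairs: 7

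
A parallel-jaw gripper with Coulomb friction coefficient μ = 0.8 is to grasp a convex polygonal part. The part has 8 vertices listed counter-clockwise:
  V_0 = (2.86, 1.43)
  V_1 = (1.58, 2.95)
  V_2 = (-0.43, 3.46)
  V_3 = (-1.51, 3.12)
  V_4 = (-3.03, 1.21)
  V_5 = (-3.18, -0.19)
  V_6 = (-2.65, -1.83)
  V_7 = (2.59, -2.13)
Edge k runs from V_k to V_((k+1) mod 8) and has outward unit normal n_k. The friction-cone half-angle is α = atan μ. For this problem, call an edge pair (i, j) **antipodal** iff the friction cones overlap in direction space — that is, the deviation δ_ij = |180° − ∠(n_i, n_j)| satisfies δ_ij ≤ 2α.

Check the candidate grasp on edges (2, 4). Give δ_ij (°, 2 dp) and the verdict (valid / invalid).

δ = 113.59°, invalid

α = atan 0.8 = 38.66°;  2α = 77.32°
edge 2: e_2 = (-1.08, -0.34);  n_2 = (-0.3003, +0.9538)
edge 4: e_4 = (-0.15, -1.40);  n_4 = (-0.9943, +0.1065)
∠(n_2, n_4) = 66.41°
δ = |180° − 66.41°| = 113.59°
113.59° > 2α = 77.32°  →  invalid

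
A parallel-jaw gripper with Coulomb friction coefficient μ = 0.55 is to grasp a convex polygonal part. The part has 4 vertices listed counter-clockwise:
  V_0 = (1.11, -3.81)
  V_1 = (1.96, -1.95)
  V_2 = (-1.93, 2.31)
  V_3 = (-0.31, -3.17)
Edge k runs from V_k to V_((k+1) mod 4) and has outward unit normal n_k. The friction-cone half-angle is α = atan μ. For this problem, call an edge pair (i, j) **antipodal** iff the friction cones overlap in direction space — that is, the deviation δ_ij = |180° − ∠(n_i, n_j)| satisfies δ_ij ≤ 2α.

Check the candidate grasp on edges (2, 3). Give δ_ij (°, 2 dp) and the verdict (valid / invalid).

δ = 130.73°, invalid

α = atan 0.55 = 28.81°;  2α = 57.62°
edge 2: e_2 = (+1.62, -5.48);  n_2 = (-0.9590, -0.2835)
edge 3: e_3 = (+1.42, -0.64);  n_3 = (-0.4109, -0.9117)
∠(n_2, n_3) = 49.27°
δ = |180° − 49.27°| = 130.73°
130.73° > 2α = 57.62°  →  invalid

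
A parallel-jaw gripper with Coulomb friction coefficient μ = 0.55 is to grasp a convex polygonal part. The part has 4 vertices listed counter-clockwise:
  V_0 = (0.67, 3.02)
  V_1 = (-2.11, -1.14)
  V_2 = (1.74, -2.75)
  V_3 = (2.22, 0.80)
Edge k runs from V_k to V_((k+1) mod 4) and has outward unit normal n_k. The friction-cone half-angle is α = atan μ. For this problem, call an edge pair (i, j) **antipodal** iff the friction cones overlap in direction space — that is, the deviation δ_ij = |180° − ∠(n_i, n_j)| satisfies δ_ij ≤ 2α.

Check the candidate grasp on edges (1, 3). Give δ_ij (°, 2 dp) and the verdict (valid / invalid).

δ = 32.38°, valid

α = atan 0.55 = 28.81°;  2α = 57.62°
edge 1: e_1 = (+3.85, -1.61);  n_1 = (-0.3858, -0.9226)
edge 3: e_3 = (-1.55, +2.22);  n_3 = (+0.8199, +0.5725)
∠(n_1, n_3) = 147.62°
δ = |180° − 147.62°| = 32.38°
32.38° ≤ 2α = 57.62°  →  valid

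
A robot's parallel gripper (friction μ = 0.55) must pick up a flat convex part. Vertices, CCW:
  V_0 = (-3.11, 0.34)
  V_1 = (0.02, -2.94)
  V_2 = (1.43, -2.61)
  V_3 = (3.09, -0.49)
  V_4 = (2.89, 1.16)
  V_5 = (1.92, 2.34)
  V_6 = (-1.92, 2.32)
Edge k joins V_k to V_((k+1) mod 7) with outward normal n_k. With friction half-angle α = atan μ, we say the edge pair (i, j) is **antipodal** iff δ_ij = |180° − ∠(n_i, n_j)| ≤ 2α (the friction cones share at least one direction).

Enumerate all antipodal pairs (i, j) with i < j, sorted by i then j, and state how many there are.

count = 8; pairs: (0,3), (0,4), (0,5), (1,5), (1,6), (2,5), (2,6), (3,6)

α = atan 0.55 = 28.81°;  2α = 57.62°
n_0 = (-0.7235, -0.6904)
n_1 = (+0.2279, -0.9737)
n_2 = (+0.7873, -0.6165)
n_3 = (+0.9927, +0.1203)
n_4 = (+0.7725, +0.6350)
n_5 = (-0.0052, +1.0000)
n_6 = (-0.8571, +0.5151)
  (0,1): δ = 120.49°  ·
  (0,2): δ = 81.72°  ·
  (0,3): δ = 36.75°  ✓
  (0,4): δ = 4.24°  ✓
  (0,5): δ = 46.64°  ✓
  (0,6): δ = 105.33°  ·
  (1,2): δ = 141.23°  ·
  (1,3): δ = 96.26°  ·
  (1,4): δ = 63.75°  ·
  (1,5): δ = 12.87°  ✓
  (1,6): δ = 45.82°  ✓
  (2,3): δ = 135.03°  ·
  (2,4): δ = 102.52°  ·
  (2,5): δ = 51.64°  ✓
  (2,6): δ = 7.06°  ✓
  (3,4): δ = 147.49°  ·
  (3,5): δ = 96.61°  ·
  (3,6): δ = 37.92°  ✓
  (4,5): δ = 129.12°  ·
  (4,6): δ = 70.43°  ·
  (5,6): δ = 121.30°  ·
antipodal pairs: 8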